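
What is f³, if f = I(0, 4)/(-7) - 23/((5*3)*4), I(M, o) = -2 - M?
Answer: -68921/74088000 ≈ -0.00093026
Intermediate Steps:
f = -41/420 (f = (-2 - 1*0)/(-7) - 23/((5*3)*4) = (-2 + 0)*(-⅐) - 23/(15*4) = -2*(-⅐) - 23/60 = 2/7 - 23*1/60 = 2/7 - 23/60 = -41/420 ≈ -0.097619)
f³ = (-41/420)³ = -68921/74088000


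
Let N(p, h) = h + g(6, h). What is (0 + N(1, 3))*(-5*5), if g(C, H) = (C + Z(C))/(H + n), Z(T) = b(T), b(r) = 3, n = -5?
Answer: 75/2 ≈ 37.500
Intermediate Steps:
Z(T) = 3
g(C, H) = (3 + C)/(-5 + H) (g(C, H) = (C + 3)/(H - 5) = (3 + C)/(-5 + H))
N(p, h) = h + 9/(-5 + h) (N(p, h) = h + (3 + 6)/(-5 + h) = h + 9/(-5 + h))
(0 + N(1, 3))*(-5*5) = (0 + (9 + 3*(-5 + 3))/(-5 + 3))*(-5*5) = (0 + (9 + 3*(-2))/(-2))*(-25) = (0 - (9 - 6)/2)*(-25) = (0 - ½*3)*(-25) = (0 - 3/2)*(-25) = -3/2*(-25) = 75/2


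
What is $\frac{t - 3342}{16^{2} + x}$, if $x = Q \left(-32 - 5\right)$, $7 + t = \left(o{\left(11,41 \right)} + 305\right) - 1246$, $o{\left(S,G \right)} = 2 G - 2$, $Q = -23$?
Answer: $- \frac{4210}{1107} \approx -3.8031$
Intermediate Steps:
$o{\left(S,G \right)} = -2 + 2 G$
$t = -868$ ($t = -7 + \left(\left(\left(-2 + 2 \cdot 41\right) + 305\right) - 1246\right) = -7 + \left(\left(\left(-2 + 82\right) + 305\right) - 1246\right) = -7 + \left(\left(80 + 305\right) - 1246\right) = -7 + \left(385 - 1246\right) = -7 - 861 = -868$)
$x = 851$ ($x = - 23 \left(-32 - 5\right) = \left(-23\right) \left(-37\right) = 851$)
$\frac{t - 3342}{16^{2} + x} = \frac{-868 - 3342}{16^{2} + 851} = - \frac{4210}{256 + 851} = - \frac{4210}{1107}$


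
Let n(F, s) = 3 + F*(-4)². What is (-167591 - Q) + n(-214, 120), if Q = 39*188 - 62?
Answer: -178282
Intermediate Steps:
n(F, s) = 3 + 16*F (n(F, s) = 3 + F*16 = 3 + 16*F)
Q = 7270 (Q = 7332 - 62 = 7270)
(-167591 - Q) + n(-214, 120) = (-167591 - 1*7270) + (3 + 16*(-214)) = (-167591 - 7270) + (3 - 3424) = -174861 - 3421 = -178282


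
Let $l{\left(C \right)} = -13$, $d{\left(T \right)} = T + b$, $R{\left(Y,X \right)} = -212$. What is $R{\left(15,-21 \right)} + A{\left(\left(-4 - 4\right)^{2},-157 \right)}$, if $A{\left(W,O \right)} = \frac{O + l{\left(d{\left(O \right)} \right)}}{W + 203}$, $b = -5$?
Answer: $- \frac{56774}{267} \approx -212.64$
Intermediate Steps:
$d{\left(T \right)} = -5 + T$ ($d{\left(T \right)} = T - 5 = -5 + T$)
$A{\left(W,O \right)} = \frac{-13 + O}{203 + W}$ ($A{\left(W,O \right)} = \frac{O - 13}{W + 203} = \frac{-13 + O}{203 + W}$)
$R{\left(15,-21 \right)} + A{\left(\left(-4 - 4\right)^{2},-157 \right)} = -212 + \frac{-13 - 157}{203 + \left(-4 - 4\right)^{2}} = -212 + \frac{1}{203 + \left(-8\right)^{2}} \left(-170\right) = -212 + \frac{1}{203 + 64} \left(-170\right) = -212 + \frac{1}{267} \left(-170\right) = -212 - \frac{170}{267} = - \frac{56774}{267}$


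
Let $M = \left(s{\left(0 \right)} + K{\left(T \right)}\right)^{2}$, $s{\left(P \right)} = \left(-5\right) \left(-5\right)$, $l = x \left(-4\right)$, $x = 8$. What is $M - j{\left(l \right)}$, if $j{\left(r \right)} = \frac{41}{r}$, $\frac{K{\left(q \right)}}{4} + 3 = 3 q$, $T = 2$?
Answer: $\frac{43849}{32} \approx 1370.3$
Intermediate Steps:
$K{\left(q \right)} = -12 + 12 q$ ($K{\left(q \right)} = -12 + 4 \cdot 3 q = -12 + 12 q$)
$l = -32$ ($l = 8 \left(-4\right) = -32$)
$s{\left(P \right)} = 25$
$M = 1369$ ($M = \left(25 + \left(-12 + 12 \cdot 2\right)\right)^{2} = \left(25 + \left(-12 + 24\right)\right)^{2} = \left(25 + 12\right)^{2} = 37^{2} = 1369$)
$M - j{\left(l \right)} = 1369 - \frac{41}{-32} = 1369 - 41 \left(- \frac{1}{32}\right) = 1369 - - \frac{41}{32} = 1369 + \frac{41}{32} = \frac{43849}{32}$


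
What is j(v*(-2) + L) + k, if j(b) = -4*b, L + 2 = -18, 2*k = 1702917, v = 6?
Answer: 1703173/2 ≈ 8.5159e+5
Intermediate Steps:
k = 1702917/2 (k = (1/2)*1702917 = 1702917/2 ≈ 8.5146e+5)
L = -20 (L = -2 - 18 = -20)
j(v*(-2) + L) + k = -4*(6*(-2) - 20) + 1702917/2 = -4*(-12 - 20) + 1702917/2 = -4*(-32) + 1702917/2 = 128 + 1702917/2 = 1703173/2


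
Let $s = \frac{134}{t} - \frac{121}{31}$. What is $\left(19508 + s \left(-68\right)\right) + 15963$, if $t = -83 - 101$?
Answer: $\frac{25515376}{713} \approx 35786.0$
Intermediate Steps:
$t = -184$
$s = - \frac{13209}{2852}$ ($s = \frac{134}{-184} - \frac{121}{31} = 134 \left(- \frac{1}{184}\right) - \frac{121}{31} = - \frac{67}{92} - \frac{121}{31} = - \frac{13209}{2852} \approx -4.6315$)
$\left(19508 + s \left(-68\right)\right) + 15963 = \left(19508 - - \frac{224553}{713}\right) + 15963 = \left(19508 + \frac{224553}{713}\right) + 15963 = \frac{14133757}{713} + 15963 = \frac{25515376}{713}$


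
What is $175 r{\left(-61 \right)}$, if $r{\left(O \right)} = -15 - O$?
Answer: $8050$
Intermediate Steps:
$175 r{\left(-61 \right)} = 175 \left(-15 - -61\right) = 175 \left(-15 + 61\right) = 175 \cdot 46 = 8050$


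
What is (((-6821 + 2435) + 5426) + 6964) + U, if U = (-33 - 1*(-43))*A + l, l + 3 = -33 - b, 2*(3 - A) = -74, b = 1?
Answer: 8367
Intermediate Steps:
A = 40 (A = 3 - ½*(-74) = 3 + 37 = 40)
l = -37 (l = -3 + (-33 - 1*1) = -3 + (-33 - 1) = -3 - 34 = -37)
U = 363 (U = (-33 - 1*(-43))*40 - 37 = (-33 + 43)*40 - 37 = 10*40 - 37 = 400 - 37 = 363)
(((-6821 + 2435) + 5426) + 6964) + U = (((-6821 + 2435) + 5426) + 6964) + 363 = ((-4386 + 5426) + 6964) + 363 = (1040 + 6964) + 363 = 8004 + 363 = 8367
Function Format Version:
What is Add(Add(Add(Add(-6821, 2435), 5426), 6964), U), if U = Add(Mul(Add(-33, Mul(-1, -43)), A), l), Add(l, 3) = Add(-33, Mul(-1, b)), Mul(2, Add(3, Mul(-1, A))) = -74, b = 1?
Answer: 8367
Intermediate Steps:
A = 40 (A = Add(3, Mul(Rational(-1, 2), -74)) = Add(3, 37) = 40)
l = -37 (l = Add(-3, Add(-33, Mul(-1, 1))) = Add(-3, Add(-33, -1)) = Add(-3, -34) = -37)
U = 363 (U = Add(Mul(Add(-33, Mul(-1, -43)), 40), -37) = Add(Mul(Add(-33, 43), 40), -37) = Add(Mul(10, 40), -37) = Add(400, -37) = 363)
Add(Add(Add(Add(-6821, 2435), 5426), 6964), U) = Add(Add(Add(Add(-6821, 2435), 5426), 6964), 363) = Add(Add(Add(-4386, 5426), 6964), 363) = Add(Add(1040, 6964), 363) = Add(8004, 363) = 8367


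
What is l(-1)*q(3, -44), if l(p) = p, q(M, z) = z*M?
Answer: 132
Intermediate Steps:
q(M, z) = M*z
l(-1)*q(3, -44) = -3*(-44) = -1*(-132) = 132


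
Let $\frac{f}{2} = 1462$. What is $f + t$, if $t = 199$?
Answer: $3123$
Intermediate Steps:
$f = 2924$ ($f = 2 \cdot 1462 = 2924$)
$f + t = 2924 + 199 = 3123$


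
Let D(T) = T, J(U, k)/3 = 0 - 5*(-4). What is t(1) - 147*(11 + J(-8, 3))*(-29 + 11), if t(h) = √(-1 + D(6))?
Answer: 187866 + √5 ≈ 1.8787e+5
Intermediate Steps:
J(U, k) = 60 (J(U, k) = 3*(0 - 5*(-4)) = 3*(0 + 20) = 3*20 = 60)
t(h) = √5 (t(h) = √(-1 + 6) = √5)
t(1) - 147*(11 + J(-8, 3))*(-29 + 11) = √5 - 147*(11 + 60)*(-29 + 11) = √5 - 10437*(-18) = √5 - 147*(-1278) = √5 + 187866 = 187866 + √5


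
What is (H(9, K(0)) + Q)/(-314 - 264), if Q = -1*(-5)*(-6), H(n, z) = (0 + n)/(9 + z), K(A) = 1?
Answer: 291/5780 ≈ 0.050346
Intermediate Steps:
H(n, z) = n/(9 + z)
Q = -30 (Q = 5*(-6) = -30)
(H(9, K(0)) + Q)/(-314 - 264) = (9/(9 + 1) - 30)/(-314 - 264) = (9/10 - 30)/(-578) = (9*(⅒) - 30)*(-1/578) = (9/10 - 30)*(-1/578) = -291/10*(-1/578) = 291/5780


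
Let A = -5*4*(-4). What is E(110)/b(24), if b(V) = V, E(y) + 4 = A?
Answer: 19/6 ≈ 3.1667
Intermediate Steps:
A = 80 (A = -20*(-4) = 80)
E(y) = 76 (E(y) = -4 + 80 = 76)
E(110)/b(24) = 76/24 = 76*(1/24) = 19/6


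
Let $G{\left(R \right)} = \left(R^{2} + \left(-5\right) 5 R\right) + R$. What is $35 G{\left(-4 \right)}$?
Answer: $3920$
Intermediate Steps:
$G{\left(R \right)} = R^{2} - 24 R$ ($G{\left(R \right)} = \left(R^{2} - 25 R\right) + R = R^{2} - 24 R$)
$35 G{\left(-4 \right)} = 35 \left(- 4 \left(-24 - 4\right)\right) = 35 \left(\left(-4\right) \left(-28\right)\right) = 35 \cdot 112 = 3920$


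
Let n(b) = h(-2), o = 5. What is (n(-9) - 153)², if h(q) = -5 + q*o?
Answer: 28224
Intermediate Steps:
h(q) = -5 + 5*q (h(q) = -5 + q*5 = -5 + 5*q)
n(b) = -15 (n(b) = -5 + 5*(-2) = -5 - 10 = -15)
(n(-9) - 153)² = (-15 - 153)² = (-168)² = 28224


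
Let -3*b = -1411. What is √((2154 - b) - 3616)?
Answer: I*√17391/3 ≈ 43.958*I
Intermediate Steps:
b = 1411/3 (b = -⅓*(-1411) = 1411/3 ≈ 470.33)
√((2154 - b) - 3616) = √((2154 - 1*1411/3) - 3616) = √((2154 - 1411/3) - 3616) = √(5051/3 - 3616) = √(-5797/3) = I*√17391/3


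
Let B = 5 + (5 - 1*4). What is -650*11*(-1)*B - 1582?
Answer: 41318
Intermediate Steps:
B = 6 (B = 5 + (5 - 4) = 5 + 1 = 6)
-650*11*(-1)*B - 1582 = -650*11*(-1)*6 - 1582 = -(-7150)*6 - 1582 = -650*(-66) - 1582 = 42900 - 1582 = 41318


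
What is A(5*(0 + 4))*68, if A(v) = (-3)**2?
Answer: 612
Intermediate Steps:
A(v) = 9
A(5*(0 + 4))*68 = 9*68 = 612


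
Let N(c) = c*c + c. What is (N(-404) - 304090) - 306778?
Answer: -448056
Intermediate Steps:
N(c) = c + c**2 (N(c) = c**2 + c = c + c**2)
(N(-404) - 304090) - 306778 = (-404*(1 - 404) - 304090) - 306778 = (-404*(-403) - 304090) - 306778 = (162812 - 304090) - 306778 = -141278 - 306778 = -448056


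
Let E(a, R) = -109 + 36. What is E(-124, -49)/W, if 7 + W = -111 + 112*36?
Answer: -73/3914 ≈ -0.018651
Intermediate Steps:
W = 3914 (W = -7 + (-111 + 112*36) = -7 + (-111 + 4032) = -7 + 3921 = 3914)
E(a, R) = -73
E(-124, -49)/W = -73/3914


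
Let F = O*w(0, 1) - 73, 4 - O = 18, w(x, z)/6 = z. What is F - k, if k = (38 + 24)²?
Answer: -4001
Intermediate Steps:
w(x, z) = 6*z
k = 3844 (k = 62² = 3844)
O = -14 (O = 4 - 1*18 = 4 - 18 = -14)
F = -157 (F = -84 - 73 = -157)
F - k = -157 - 1*3844 = -157 - 3844 = -4001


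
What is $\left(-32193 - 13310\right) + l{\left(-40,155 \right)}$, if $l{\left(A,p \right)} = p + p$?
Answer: $-45193$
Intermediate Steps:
$l{\left(A,p \right)} = 2 p$
$\left(-32193 - 13310\right) + l{\left(-40,155 \right)} = \left(-32193 - 13310\right) + 2 \cdot 155 = -45503 + 310 = -45193$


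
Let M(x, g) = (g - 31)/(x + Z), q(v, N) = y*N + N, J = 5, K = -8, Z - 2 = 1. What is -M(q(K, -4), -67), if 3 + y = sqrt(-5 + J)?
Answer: 98/11 ≈ 8.9091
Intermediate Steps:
Z = 3 (Z = 2 + 1 = 3)
y = -3 (y = -3 + sqrt(-5 + 5) = -3 + sqrt(0) = -3 + 0 = -3)
q(v, N) = -2*N (q(v, N) = -3*N + N = -2*N)
M(x, g) = (-31 + g)/(3 + x) (M(x, g) = (g - 31)/(x + 3) = (-31 + g)/(3 + x))
-M(q(K, -4), -67) = -(-31 - 67)/(3 - 2*(-4)) = -(-98)/(3 + 8) = -(-98)/11 = -1*(-98/11) = 98/11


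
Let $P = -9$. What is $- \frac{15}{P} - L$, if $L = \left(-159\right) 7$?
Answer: $\frac{3344}{3} \approx 1114.7$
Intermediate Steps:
$L = -1113$
$- \frac{15}{P} - L = - \frac{15}{-9} - -1113 = \left(-15\right) \left(- \frac{1}{9}\right) + 1113 = \frac{5}{3} + 1113 = \frac{3344}{3}$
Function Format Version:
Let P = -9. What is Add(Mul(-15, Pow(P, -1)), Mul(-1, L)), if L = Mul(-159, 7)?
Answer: Rational(3344, 3) ≈ 1114.7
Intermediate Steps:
L = -1113
Add(Mul(-15, Pow(P, -1)), Mul(-1, L)) = Add(Mul(-15, Pow(-9, -1)), Mul(-1, -1113)) = Add(Mul(-15, Rational(-1, 9)), 1113) = Add(Rational(5, 3), 1113) = Rational(3344, 3)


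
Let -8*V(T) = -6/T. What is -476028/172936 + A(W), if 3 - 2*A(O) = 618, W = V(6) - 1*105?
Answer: -6706731/21617 ≈ -310.25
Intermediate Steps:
V(T) = 3/(4*T) (V(T) = -(-3)/(4*T) = 3/(4*T))
W = -839/8 (W = (3/4)/6 - 1*105 = (3/4)*(1/6) - 105 = 1/8 - 105 = -839/8 ≈ -104.88)
A(O) = -615/2 (A(O) = 3/2 - 1/2*618 = 3/2 - 309 = -615/2)
-476028/172936 + A(W) = -476028/172936 - 615/2 = -476028*1/172936 - 615/2 = -119007/43234 - 615/2 = -6706731/21617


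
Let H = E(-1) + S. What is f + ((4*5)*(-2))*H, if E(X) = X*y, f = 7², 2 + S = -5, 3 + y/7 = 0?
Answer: -511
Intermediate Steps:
y = -21 (y = -21 + 7*0 = -21 + 0 = -21)
S = -7 (S = -2 - 5 = -7)
f = 49
E(X) = -21*X (E(X) = X*(-21) = -21*X)
H = 14 (H = -21*(-1) - 7 = 21 - 7 = 14)
f + ((4*5)*(-2))*H = 49 + ((4*5)*(-2))*14 = 49 + (20*(-2))*14 = 49 - 40*14 = 49 - 560 = -511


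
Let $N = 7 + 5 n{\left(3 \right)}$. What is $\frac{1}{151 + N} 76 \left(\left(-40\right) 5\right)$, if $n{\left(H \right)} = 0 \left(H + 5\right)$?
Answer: $- \frac{7600}{79} \approx -96.203$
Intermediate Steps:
$n{\left(H \right)} = 0$ ($n{\left(H \right)} = 0 \left(5 + H\right) = 0$)
$N = 7$ ($N = 7 + 5 \cdot 0 = 7 + 0 = 7$)
$\frac{1}{151 + N} 76 \left(\left(-40\right) 5\right) = \frac{1}{151 + 7} \cdot 76 \left(\left(-40\right) 5\right) = \frac{1}{158} \cdot 76 \left(-200\right) = \frac{38}{79} \left(-200\right) = - \frac{7600}{79}$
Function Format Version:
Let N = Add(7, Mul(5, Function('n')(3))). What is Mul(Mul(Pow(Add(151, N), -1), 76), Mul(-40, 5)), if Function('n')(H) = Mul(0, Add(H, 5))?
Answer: Rational(-7600, 79) ≈ -96.203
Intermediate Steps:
Function('n')(H) = 0 (Function('n')(H) = Mul(0, Add(5, H)) = 0)
N = 7 (N = Add(7, Mul(5, 0)) = Add(7, 0) = 7)
Mul(Mul(Pow(Add(151, N), -1), 76), Mul(-40, 5)) = Mul(Mul(Pow(Add(151, 7), -1), 76), Mul(-40, 5)) = Mul(Mul(Pow(158, -1), 76), -200) = Mul(Mul(Rational(1, 158), 76), -200) = Mul(Rational(38, 79), -200) = Rational(-7600, 79)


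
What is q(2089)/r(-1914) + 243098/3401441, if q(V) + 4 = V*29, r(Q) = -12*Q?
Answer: 19239324211/7102208808 ≈ 2.7089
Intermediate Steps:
q(V) = -4 + 29*V (q(V) = -4 + V*29 = -4 + 29*V)
q(2089)/r(-1914) + 243098/3401441 = (-4 + 29*2089)/((-12*(-1914))) + 243098/3401441 = (-4 + 60581)/22968 + 243098*(1/3401441) = 60577*(1/22968) + 243098/3401441 = 5507/2088 + 243098/3401441 = 19239324211/7102208808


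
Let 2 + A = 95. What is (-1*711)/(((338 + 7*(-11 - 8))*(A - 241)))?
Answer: 711/30340 ≈ 0.023434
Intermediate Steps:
A = 93 (A = -2 + 95 = 93)
(-1*711)/(((338 + 7*(-11 - 8))*(A - 241))) = (-1*711)/(((338 + 7*(-11 - 8))*(93 - 241))) = -711*(-1/(148*(338 + 7*(-19)))) = -711*(-1/(148*(338 - 133))) = -711/(205*(-148)) = -711/(-30340) = -711*(-1/30340) = 711/30340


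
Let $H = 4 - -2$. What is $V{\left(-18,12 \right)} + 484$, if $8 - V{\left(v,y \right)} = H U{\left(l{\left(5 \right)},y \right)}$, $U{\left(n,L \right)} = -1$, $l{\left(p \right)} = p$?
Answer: $498$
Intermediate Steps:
$H = 6$ ($H = 4 + 2 = 6$)
$V{\left(v,y \right)} = 14$ ($V{\left(v,y \right)} = 8 - 6 \left(-1\right) = 8 - -6 = 8 + 6 = 14$)
$V{\left(-18,12 \right)} + 484 = 14 + 484 = 498$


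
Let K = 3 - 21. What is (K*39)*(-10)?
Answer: 7020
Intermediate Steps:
K = -18
(K*39)*(-10) = -18*39*(-10) = -702*(-10) = 7020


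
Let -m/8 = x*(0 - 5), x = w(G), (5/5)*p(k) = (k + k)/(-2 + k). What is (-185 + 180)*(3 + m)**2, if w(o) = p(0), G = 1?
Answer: -45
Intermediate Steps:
p(k) = 2*k/(-2 + k) (p(k) = (k + k)/(-2 + k) = (2*k)/(-2 + k) = 2*k/(-2 + k))
w(o) = 0 (w(o) = 2*0/(-2 + 0) = 2*0/(-2) = 2*0*(-1/2) = 0)
x = 0
m = 0 (m = -0*(0 - 5) = -0*(-5) = -8*0 = 0)
(-185 + 180)*(3 + m)**2 = (-185 + 180)*(3 + 0)**2 = -5*3**2 = -5*9 = -45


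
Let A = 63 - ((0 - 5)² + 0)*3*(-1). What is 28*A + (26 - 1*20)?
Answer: 3870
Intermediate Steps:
A = 138 (A = 63 - ((-5)² + 0)*(-3) = 63 - (25 + 0)*(-3) = 63 - 25*(-3) = 63 - 1*(-75) = 63 + 75 = 138)
28*A + (26 - 1*20) = 28*138 + (26 - 1*20) = 3864 + (26 - 20) = 3864 + 6 = 3870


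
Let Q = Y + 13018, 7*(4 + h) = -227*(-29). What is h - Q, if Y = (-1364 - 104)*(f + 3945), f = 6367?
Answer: 105881541/7 ≈ 1.5126e+7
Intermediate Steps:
Y = -15138016 (Y = (-1364 - 104)*(6367 + 3945) = -1468*10312 = -15138016)
h = 6555/7 (h = -4 + (-227*(-29))/7 = -4 + (⅐)*6583 = -4 + 6583/7 = 6555/7 ≈ 936.43)
Q = -15124998 (Q = -15138016 + 13018 = -15124998)
h - Q = 6555/7 - 1*(-15124998) = 6555/7 + 15124998 = 105881541/7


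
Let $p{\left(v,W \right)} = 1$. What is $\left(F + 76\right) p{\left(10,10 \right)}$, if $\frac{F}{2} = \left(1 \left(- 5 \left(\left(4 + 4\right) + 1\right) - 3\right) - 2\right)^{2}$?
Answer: $5076$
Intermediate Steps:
$F = 5000$ ($F = 2 \left(1 \left(- 5 \left(\left(4 + 4\right) + 1\right) - 3\right) - 2\right)^{2} = 2 \left(1 \left(- 5 \left(8 + 1\right) - 3\right) - 2\right)^{2} = 2 \left(1 \left(\left(-5\right) 9 - 3\right) - 2\right)^{2} = 2 \left(1 \left(-45 - 3\right) - 2\right)^{2} = 2 \left(1 \left(-48\right) - 2\right)^{2} = 2 \left(-48 - 2\right)^{2} = 2 \left(-50\right)^{2} = 2 \cdot 2500 = 5000$)
$\left(F + 76\right) p{\left(10,10 \right)} = \left(5000 + 76\right) 1 = 5076 \cdot 1 = 5076$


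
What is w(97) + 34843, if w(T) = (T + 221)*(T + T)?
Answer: 96535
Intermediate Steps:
w(T) = 2*T*(221 + T) (w(T) = (221 + T)*(2*T) = 2*T*(221 + T))
w(97) + 34843 = 2*97*(221 + 97) + 34843 = 2*97*318 + 34843 = 61692 + 34843 = 96535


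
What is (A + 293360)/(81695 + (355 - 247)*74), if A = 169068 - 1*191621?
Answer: 270807/89687 ≈ 3.0195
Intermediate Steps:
A = -22553 (A = 169068 - 191621 = -22553)
(A + 293360)/(81695 + (355 - 247)*74) = (-22553 + 293360)/(81695 + (355 - 247)*74) = 270807/(81695 + 108*74) = 270807/(81695 + 7992) = 270807/89687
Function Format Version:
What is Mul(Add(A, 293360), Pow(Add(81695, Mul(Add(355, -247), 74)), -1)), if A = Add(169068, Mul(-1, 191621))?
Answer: Rational(270807, 89687) ≈ 3.0195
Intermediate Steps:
A = -22553 (A = Add(169068, -191621) = -22553)
Mul(Add(A, 293360), Pow(Add(81695, Mul(Add(355, -247), 74)), -1)) = Mul(Add(-22553, 293360), Pow(Add(81695, Mul(Add(355, -247), 74)), -1)) = Mul(270807, Pow(Add(81695, Mul(108, 74)), -1)) = Mul(270807, Pow(Add(81695, 7992), -1)) = Mul(270807, Pow(89687, -1)) = Mul(270807, Rational(1, 89687)) = Rational(270807, 89687)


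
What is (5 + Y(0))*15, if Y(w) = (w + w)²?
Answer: 75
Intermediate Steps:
Y(w) = 4*w² (Y(w) = (2*w)² = 4*w²)
(5 + Y(0))*15 = (5 + 4*0²)*15 = (5 + 4*0)*15 = (5 + 0)*15 = 5*15 = 75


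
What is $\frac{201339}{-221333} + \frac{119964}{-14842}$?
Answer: $- \frac{14770132725}{1642512193} \approx -8.9924$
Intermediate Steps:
$\frac{201339}{-221333} + \frac{119964}{-14842} = 201339 \left(- \frac{1}{221333}\right) + 119964 \left(- \frac{1}{14842}\right) = - \frac{201339}{221333} - \frac{59982}{7421} = - \frac{14770132725}{1642512193}$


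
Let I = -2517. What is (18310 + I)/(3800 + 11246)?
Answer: 15793/15046 ≈ 1.0496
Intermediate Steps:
(18310 + I)/(3800 + 11246) = (18310 - 2517)/(3800 + 11246) = 15793/15046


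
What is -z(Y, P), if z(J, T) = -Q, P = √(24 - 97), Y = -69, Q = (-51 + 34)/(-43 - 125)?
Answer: 17/168 ≈ 0.10119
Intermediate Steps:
Q = 17/168 (Q = -17/(-168) = -17*(-1/168) = 17/168 ≈ 0.10119)
P = I*√73 (P = √(-73) = I*√73 ≈ 8.544*I)
z(J, T) = -17/168 (z(J, T) = -1*17/168 = -17/168)
-z(Y, P) = -1*(-17/168) = 17/168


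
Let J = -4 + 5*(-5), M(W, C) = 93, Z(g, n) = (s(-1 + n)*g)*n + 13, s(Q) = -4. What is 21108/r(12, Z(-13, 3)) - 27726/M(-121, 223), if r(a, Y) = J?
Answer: -922366/899 ≈ -1026.0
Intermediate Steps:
Z(g, n) = 13 - 4*g*n (Z(g, n) = (-4*g)*n + 13 = -4*g*n + 13 = 13 - 4*g*n)
J = -29 (J = -4 - 25 = -29)
r(a, Y) = -29
21108/r(12, Z(-13, 3)) - 27726/M(-121, 223) = 21108/(-29) - 27726/93 = 21108*(-1/29) - 27726*1/93 = -21108/29 - 9242/31 = -922366/899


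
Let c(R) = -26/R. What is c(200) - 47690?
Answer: -4769013/100 ≈ -47690.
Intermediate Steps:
c(200) - 47690 = -26/200 - 47690 = -26*1/200 - 47690 = -13/100 - 47690 = -4769013/100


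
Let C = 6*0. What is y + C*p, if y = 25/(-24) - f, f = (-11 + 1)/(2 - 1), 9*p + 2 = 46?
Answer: 215/24 ≈ 8.9583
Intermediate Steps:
p = 44/9 (p = -2/9 + (1/9)*46 = -2/9 + 46/9 = 44/9 ≈ 4.8889)
f = -10 (f = -10/1 = -10*1 = -10)
C = 0
y = 215/24 (y = 25/(-24) - 1*(-10) = 25*(-1/24) + 10 = -25/24 + 10 = 215/24 ≈ 8.9583)
y + C*p = 215/24 + 0*(44/9) = 215/24 + 0 = 215/24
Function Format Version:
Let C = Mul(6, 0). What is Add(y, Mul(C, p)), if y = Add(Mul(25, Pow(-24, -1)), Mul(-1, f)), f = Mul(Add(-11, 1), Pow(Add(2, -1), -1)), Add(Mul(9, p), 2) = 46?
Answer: Rational(215, 24) ≈ 8.9583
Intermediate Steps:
p = Rational(44, 9) (p = Add(Rational(-2, 9), Mul(Rational(1, 9), 46)) = Add(Rational(-2, 9), Rational(46, 9)) = Rational(44, 9) ≈ 4.8889)
f = -10 (f = Mul(-10, Pow(1, -1)) = Mul(-10, 1) = -10)
C = 0
y = Rational(215, 24) (y = Add(Mul(25, Pow(-24, -1)), Mul(-1, -10)) = Add(Mul(25, Rational(-1, 24)), 10) = Add(Rational(-25, 24), 10) = Rational(215, 24) ≈ 8.9583)
Add(y, Mul(C, p)) = Add(Rational(215, 24), Mul(0, Rational(44, 9))) = Add(Rational(215, 24), 0) = Rational(215, 24)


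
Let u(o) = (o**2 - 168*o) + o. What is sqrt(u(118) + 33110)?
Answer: 8*sqrt(427) ≈ 165.31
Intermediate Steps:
u(o) = o**2 - 167*o
sqrt(u(118) + 33110) = sqrt(118*(-167 + 118) + 33110) = sqrt(118*(-49) + 33110) = sqrt(-5782 + 33110) = sqrt(27328) = 8*sqrt(427)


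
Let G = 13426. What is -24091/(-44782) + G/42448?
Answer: 57994925/67889512 ≈ 0.85425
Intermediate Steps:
-24091/(-44782) + G/42448 = -24091/(-44782) + 13426/42448 = -24091*(-1/44782) + 13426*(1/42448) = 24091/44782 + 959/3032 = 57994925/67889512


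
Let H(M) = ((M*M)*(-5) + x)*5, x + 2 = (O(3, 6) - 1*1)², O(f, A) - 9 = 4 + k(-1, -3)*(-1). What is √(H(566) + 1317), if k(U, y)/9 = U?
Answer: 2*I*√2001347 ≈ 2829.4*I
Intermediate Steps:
k(U, y) = 9*U
O(f, A) = 22 (O(f, A) = 9 + (4 + (9*(-1))*(-1)) = 9 + (4 - 9*(-1)) = 9 + (4 + 9) = 9 + 13 = 22)
x = 439 (x = -2 + (22 - 1*1)² = -2 + (22 - 1)² = -2 + 21² = -2 + 441 = 439)
H(M) = 2195 - 25*M² (H(M) = ((M*M)*(-5) + 439)*5 = (M²*(-5) + 439)*5 = (-5*M² + 439)*5 = (439 - 5*M²)*5 = 2195 - 25*M²)
√(H(566) + 1317) = √((2195 - 25*566²) + 1317) = √((2195 - 25*320356) + 1317) = √((2195 - 8008900) + 1317) = √(-8006705 + 1317) = √(-8005388) = 2*I*√2001347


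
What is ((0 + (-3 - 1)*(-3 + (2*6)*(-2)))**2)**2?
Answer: 136048896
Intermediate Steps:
((0 + (-3 - 1)*(-3 + (2*6)*(-2)))**2)**2 = ((0 - 4*(-3 + 12*(-2)))**2)**2 = ((0 - 4*(-3 - 24))**2)**2 = ((0 - 4*(-27))**2)**2 = ((0 + 108)**2)**2 = (108**2)**2 = 11664**2 = 136048896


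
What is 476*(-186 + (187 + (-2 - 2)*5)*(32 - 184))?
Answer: -12171320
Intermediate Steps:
476*(-186 + (187 + (-2 - 2)*5)*(32 - 184)) = 476*(-186 + (187 - 4*5)*(-152)) = 476*(-186 + (187 - 20)*(-152)) = 476*(-186 + 167*(-152)) = 476*(-186 - 25384) = 476*(-25570) = -12171320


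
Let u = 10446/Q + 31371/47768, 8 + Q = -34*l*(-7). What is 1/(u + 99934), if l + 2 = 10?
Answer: 3773672/377141406979 ≈ 1.0006e-5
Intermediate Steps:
l = 8 (l = -2 + 10 = 8)
Q = 1896 (Q = -8 - 34*8*(-7) = -8 - 272*(-7) = -8 + 1904 = 1896)
u = 23269331/3773672 (u = 10446/1896 + 31371/47768 = 10446*(1/1896) + 31371*(1/47768) = 1741/316 + 31371/47768 = 23269331/3773672 ≈ 6.1662)
1/(u + 99934) = 1/(23269331/3773672 + 99934) = 1/(377141406979/3773672) = 3773672/377141406979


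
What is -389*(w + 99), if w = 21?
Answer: -46680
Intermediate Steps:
-389*(w + 99) = -389*(21 + 99) = -389*120 = -46680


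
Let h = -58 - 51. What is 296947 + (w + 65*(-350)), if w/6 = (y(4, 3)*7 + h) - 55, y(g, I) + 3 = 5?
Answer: 273297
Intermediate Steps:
y(g, I) = 2 (y(g, I) = -3 + 5 = 2)
h = -109
w = -900 (w = 6*((2*7 - 109) - 55) = 6*((14 - 109) - 55) = 6*(-95 - 55) = 6*(-150) = -900)
296947 + (w + 65*(-350)) = 296947 + (-900 + 65*(-350)) = 296947 + (-900 - 22750) = 296947 - 23650 = 273297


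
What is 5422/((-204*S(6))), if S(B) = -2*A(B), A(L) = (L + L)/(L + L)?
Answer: 2711/204 ≈ 13.289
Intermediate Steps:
A(L) = 1 (A(L) = (2*L)/((2*L)) = (2*L)*(1/(2*L)) = 1)
S(B) = -2 (S(B) = -2*1 = -2)
5422/((-204*S(6))) = 5422/((-204*(-2))) = 5422/408 = 5422*(1/408) = 2711/204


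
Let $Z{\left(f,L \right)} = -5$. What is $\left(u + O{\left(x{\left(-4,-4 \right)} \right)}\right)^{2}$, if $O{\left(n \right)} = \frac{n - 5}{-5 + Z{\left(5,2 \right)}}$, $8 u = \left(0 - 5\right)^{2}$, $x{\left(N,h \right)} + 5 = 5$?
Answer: $\frac{841}{64} \approx 13.141$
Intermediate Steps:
$x{\left(N,h \right)} = 0$ ($x{\left(N,h \right)} = -5 + 5 = 0$)
$u = \frac{25}{8}$ ($u = \frac{\left(0 - 5\right)^{2}}{8} = \frac{\left(-5\right)^{2}}{8} = \frac{1}{8} \cdot 25 = \frac{25}{8} \approx 3.125$)
$O{\left(n \right)} = \frac{1}{2} - \frac{n}{10}$ ($O{\left(n \right)} = \frac{n - 5}{-5 - 5} = \frac{-5 + n}{-10} = \left(-5 + n\right) \left(- \frac{1}{10}\right) = \frac{1}{2} - \frac{n}{10}$)
$\left(u + O{\left(x{\left(-4,-4 \right)} \right)}\right)^{2} = \left(\frac{25}{8} + \left(\frac{1}{2} - 0\right)\right)^{2} = \left(\frac{25}{8} + \left(\frac{1}{2} + 0\right)\right)^{2} = \left(\frac{25}{8} + \frac{1}{2}\right)^{2} = \left(\frac{29}{8}\right)^{2} = \frac{841}{64}$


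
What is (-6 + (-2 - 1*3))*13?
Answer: -143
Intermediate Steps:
(-6 + (-2 - 1*3))*13 = (-6 + (-2 - 3))*13 = (-6 - 5)*13 = -11*13 = -143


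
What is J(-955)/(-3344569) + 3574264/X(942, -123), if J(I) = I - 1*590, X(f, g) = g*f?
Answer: -5977096779623/193760915877 ≈ -30.848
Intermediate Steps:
X(f, g) = f*g
J(I) = -590 + I (J(I) = I - 590 = -590 + I)
J(-955)/(-3344569) + 3574264/X(942, -123) = (-590 - 955)/(-3344569) + 3574264/((942*(-123))) = -1545*(-1/3344569) + 3574264/(-115866) = 1545/3344569 + 3574264*(-1/115866) = 1545/3344569 - 1787132/57933 = -5977096779623/193760915877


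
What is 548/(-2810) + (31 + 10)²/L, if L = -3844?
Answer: -3415061/5400820 ≈ -0.63232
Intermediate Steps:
548/(-2810) + (31 + 10)²/L = 548/(-2810) + (31 + 10)²/(-3844) = 548*(-1/2810) + 41²*(-1/3844) = -274/1405 + 1681*(-1/3844) = -274/1405 - 1681/3844 = -3415061/5400820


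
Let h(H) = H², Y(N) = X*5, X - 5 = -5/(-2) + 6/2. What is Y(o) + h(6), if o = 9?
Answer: 177/2 ≈ 88.500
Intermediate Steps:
X = 21/2 (X = 5 + (-5/(-2) + 6/2) = 5 + (-5*(-½) + 6*(½)) = 5 + (5/2 + 3) = 5 + 11/2 = 21/2 ≈ 10.500)
Y(N) = 105/2 (Y(N) = (21/2)*5 = 105/2)
Y(o) + h(6) = 105/2 + 6² = 105/2 + 36 = 177/2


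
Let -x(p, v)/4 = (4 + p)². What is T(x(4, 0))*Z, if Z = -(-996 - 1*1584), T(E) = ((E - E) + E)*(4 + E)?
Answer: 166440960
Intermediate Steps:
x(p, v) = -4*(4 + p)²
T(E) = E*(4 + E) (T(E) = (0 + E)*(4 + E) = E*(4 + E))
Z = 2580 (Z = -(-996 - 1584) = -1*(-2580) = 2580)
T(x(4, 0))*Z = ((-4*(4 + 4)²)*(4 - 4*(4 + 4)²))*2580 = ((-4*8²)*(4 - 4*8²))*2580 = ((-4*64)*(4 - 4*64))*2580 = -256*(4 - 256)*2580 = -256*(-252)*2580 = 64512*2580 = 166440960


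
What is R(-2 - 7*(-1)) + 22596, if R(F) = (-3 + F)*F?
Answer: 22606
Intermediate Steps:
R(F) = F*(-3 + F)
R(-2 - 7*(-1)) + 22596 = (-2 - 7*(-1))*(-3 + (-2 - 7*(-1))) + 22596 = (-2 + 7)*(-3 + (-2 + 7)) + 22596 = 5*(-3 + 5) + 22596 = 5*2 + 22596 = 10 + 22596 = 22606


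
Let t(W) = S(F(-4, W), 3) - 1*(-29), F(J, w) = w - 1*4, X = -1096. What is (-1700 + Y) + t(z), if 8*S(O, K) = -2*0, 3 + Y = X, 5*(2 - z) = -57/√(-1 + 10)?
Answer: -2770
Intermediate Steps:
F(J, w) = -4 + w (F(J, w) = w - 4 = -4 + w)
z = 29/5 (z = 2 - (-57)/(5*(√(-1 + 10))) = 2 - (-57)/(5*(√9)) = 2 - (-57)/(5*3) = 2 - ⅕*(-19) = 2 + 19/5 = 29/5 ≈ 5.8000)
Y = -1099 (Y = -3 - 1096 = -1099)
S(O, K) = 0 (S(O, K) = (-2*0)/8 = (⅛)*0 = 0)
t(W) = 29 (t(W) = 0 - 1*(-29) = 0 + 29 = 29)
(-1700 + Y) + t(z) = (-1700 - 1099) + 29 = -2799 + 29 = -2770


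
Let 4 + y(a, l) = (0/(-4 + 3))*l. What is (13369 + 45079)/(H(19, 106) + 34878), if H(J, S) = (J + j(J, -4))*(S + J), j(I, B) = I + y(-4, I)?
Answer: 7306/4891 ≈ 1.4938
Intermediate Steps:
y(a, l) = -4 (y(a, l) = -4 + (0/(-4 + 3))*l = -4 + (0/(-1))*l = -4 + (-1*0)*l = -4 + 0*l = -4 + 0 = -4)
j(I, B) = -4 + I (j(I, B) = I - 4 = -4 + I)
H(J, S) = (-4 + 2*J)*(J + S) (H(J, S) = (J + (-4 + J))*(S + J) = (-4 + 2*J)*(J + S))
(13369 + 45079)/(H(19, 106) + 34878) = (13369 + 45079)/((-4*19 - 4*106 + 2*19² + 2*19*106) + 34878) = 58448/((-76 - 424 + 2*361 + 4028) + 34878) = 58448/((-76 - 424 + 722 + 4028) + 34878) = 58448/(4250 + 34878) = 58448/39128 = 58448*(1/39128) = 7306/4891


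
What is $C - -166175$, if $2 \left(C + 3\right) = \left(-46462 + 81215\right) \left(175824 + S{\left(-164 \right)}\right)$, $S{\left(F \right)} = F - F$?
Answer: $3055371908$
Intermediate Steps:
$S{\left(F \right)} = 0$
$C = 3055205733$ ($C = -3 + \frac{\left(-46462 + 81215\right) \left(175824 + 0\right)}{2} = -3 + \frac{34753 \cdot 175824}{2} = -3 + \frac{1}{2} \cdot 6110411472 = -3 + 3055205736 = 3055205733$)
$C - -166175 = 3055205733 - -166175 = 3055205733 + 166175 = 3055371908$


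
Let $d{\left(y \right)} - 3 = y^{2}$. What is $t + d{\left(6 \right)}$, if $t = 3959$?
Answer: $3998$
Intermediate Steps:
$d{\left(y \right)} = 3 + y^{2}$
$t + d{\left(6 \right)} = 3959 + \left(3 + 6^{2}\right) = 3959 + \left(3 + 36\right) = 3959 + 39 = 3998$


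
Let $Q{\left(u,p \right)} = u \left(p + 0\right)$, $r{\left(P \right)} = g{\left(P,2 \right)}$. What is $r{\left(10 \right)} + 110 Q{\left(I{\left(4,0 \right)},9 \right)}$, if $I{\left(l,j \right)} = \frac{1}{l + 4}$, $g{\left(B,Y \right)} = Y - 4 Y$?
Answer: $\frac{471}{4} \approx 117.75$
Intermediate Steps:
$g{\left(B,Y \right)} = - 3 Y$
$r{\left(P \right)} = -6$ ($r{\left(P \right)} = \left(-3\right) 2 = -6$)
$I{\left(l,j \right)} = \frac{1}{4 + l}$
$Q{\left(u,p \right)} = p u$ ($Q{\left(u,p \right)} = u p = p u$)
$r{\left(10 \right)} + 110 Q{\left(I{\left(4,0 \right)},9 \right)} = -6 + 110 \frac{9}{4 + 4} = -6 + 110 \cdot \frac{9}{8} = -6 + \frac{495}{4} = \frac{471}{4}$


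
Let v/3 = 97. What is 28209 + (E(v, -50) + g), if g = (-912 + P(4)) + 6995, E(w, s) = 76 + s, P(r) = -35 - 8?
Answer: 34275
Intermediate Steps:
v = 291 (v = 3*97 = 291)
P(r) = -43
g = 6040 (g = (-912 - 43) + 6995 = -955 + 6995 = 6040)
28209 + (E(v, -50) + g) = 28209 + ((76 - 50) + 6040) = 28209 + (26 + 6040) = 28209 + 6066 = 34275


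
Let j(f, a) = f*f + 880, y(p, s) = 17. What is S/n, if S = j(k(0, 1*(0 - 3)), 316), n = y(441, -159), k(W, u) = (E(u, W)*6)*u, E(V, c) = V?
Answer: 3796/17 ≈ 223.29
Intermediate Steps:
k(W, u) = 6*u² (k(W, u) = (u*6)*u = (6*u)*u = 6*u²)
j(f, a) = 880 + f² (j(f, a) = f² + 880 = 880 + f²)
n = 17
S = 3796 (S = 880 + (6*(1*(0 - 3))²)² = 880 + (6*(1*(-3))²)² = 880 + (6*(-3)²)² = 880 + (6*9)² = 880 + 54² = 880 + 2916 = 3796)
S/n = 3796/17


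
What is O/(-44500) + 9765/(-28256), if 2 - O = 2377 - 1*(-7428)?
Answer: -39387233/314348000 ≈ -0.12530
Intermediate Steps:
O = -9803 (O = 2 - (2377 - 1*(-7428)) = 2 - (2377 + 7428) = 2 - 1*9805 = 2 - 9805 = -9803)
O/(-44500) + 9765/(-28256) = -9803/(-44500) + 9765/(-28256) = -9803*(-1/44500) + 9765*(-1/28256) = 9803/44500 - 9765/28256 = -39387233/314348000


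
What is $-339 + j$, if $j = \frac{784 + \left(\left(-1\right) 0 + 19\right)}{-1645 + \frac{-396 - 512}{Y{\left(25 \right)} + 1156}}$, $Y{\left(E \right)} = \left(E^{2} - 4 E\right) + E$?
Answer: $- \frac{476518580}{1403639} \approx -339.49$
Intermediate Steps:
$Y{\left(E \right)} = E^{2} - 3 E$
$j = - \frac{684959}{1403639}$ ($j = \frac{784 + \left(\left(-1\right) 0 + 19\right)}{-1645 + \frac{-396 - 512}{25 \left(-3 + 25\right) + 1156}} = \frac{784 + \left(0 + 19\right)}{-1645 - \frac{908}{25 \cdot 22 + 1156}} = \frac{784 + 19}{-1645 - \frac{908}{550 + 1156}} = \frac{803}{-1645 - \frac{908}{1706}} = \frac{803}{-1645 - \frac{454}{853}} = \frac{803}{- \frac{1403639}{853}} = 803 \left(- \frac{853}{1403639}\right) = - \frac{684959}{1403639} \approx -0.48799$)
$-339 + j = -339 - \frac{684959}{1403639} = - \frac{476518580}{1403639}$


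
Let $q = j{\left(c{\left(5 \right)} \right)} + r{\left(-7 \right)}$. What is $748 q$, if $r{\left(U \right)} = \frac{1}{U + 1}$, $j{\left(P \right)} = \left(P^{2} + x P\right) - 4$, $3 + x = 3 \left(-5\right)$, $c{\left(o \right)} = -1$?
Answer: $\frac{33286}{3} \approx 11095.0$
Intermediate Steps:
$x = -18$ ($x = -3 + 3 \left(-5\right) = -3 - 15 = -18$)
$j{\left(P \right)} = -4 + P^{2} - 18 P$ ($j{\left(P \right)} = \left(P^{2} - 18 P\right) - 4 = -4 + P^{2} - 18 P$)
$r{\left(U \right)} = \frac{1}{1 + U}$
$q = \frac{89}{6}$ ($q = \left(-4 + \left(-1\right)^{2} - -18\right) + \frac{1}{1 - 7} = \left(-4 + 1 + 18\right) + \frac{1}{-6} = 15 - \frac{1}{6} = \frac{89}{6} \approx 14.833$)
$748 q = 748 \cdot \frac{89}{6} = \frac{33286}{3}$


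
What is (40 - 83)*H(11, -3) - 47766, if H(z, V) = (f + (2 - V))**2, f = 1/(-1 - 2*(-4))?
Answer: -2396262/49 ≈ -48903.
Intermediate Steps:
f = 1/7 (f = 1/(-1 + 8) = 1/7 ≈ 0.14286)
H(z, V) = (15/7 - V)**2 (H(z, V) = (1/7 + (2 - V))**2 = (15/7 - V)**2)
(40 - 83)*H(11, -3) - 47766 = (40 - 83)*((15 - 7*(-3))**2/49) - 47766 = -43*(15 + 21)**2/49 - 47766 = -43*36**2/49 - 47766 = -43*1296/49 - 47766 = -55728/49 - 47766 = -2396262/49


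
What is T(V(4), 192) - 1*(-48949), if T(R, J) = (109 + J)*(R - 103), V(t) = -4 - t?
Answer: 15538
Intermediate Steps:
T(R, J) = (-103 + R)*(109 + J) (T(R, J) = (109 + J)*(-103 + R) = (-103 + R)*(109 + J))
T(V(4), 192) - 1*(-48949) = (-11227 - 103*192 + 109*(-4 - 1*4) + 192*(-4 - 1*4)) - 1*(-48949) = (-11227 - 19776 + 109*(-4 - 4) + 192*(-4 - 4)) + 48949 = (-11227 - 19776 + 109*(-8) + 192*(-8)) + 48949 = (-11227 - 19776 - 872 - 1536) + 48949 = -33411 + 48949 = 15538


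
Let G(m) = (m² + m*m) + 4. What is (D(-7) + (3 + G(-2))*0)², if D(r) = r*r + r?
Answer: 1764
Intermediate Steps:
G(m) = 4 + 2*m² (G(m) = (m² + m²) + 4 = 2*m² + 4 = 4 + 2*m²)
D(r) = r + r² (D(r) = r² + r = r + r²)
(D(-7) + (3 + G(-2))*0)² = (-7*(1 - 7) + (3 + (4 + 2*(-2)²))*0)² = (-7*(-6) + (3 + (4 + 2*4))*0)² = (42 + (3 + (4 + 8))*0)² = (42 + (3 + 12)*0)² = (42 + 15*0)² = (42 + 0)² = 42² = 1764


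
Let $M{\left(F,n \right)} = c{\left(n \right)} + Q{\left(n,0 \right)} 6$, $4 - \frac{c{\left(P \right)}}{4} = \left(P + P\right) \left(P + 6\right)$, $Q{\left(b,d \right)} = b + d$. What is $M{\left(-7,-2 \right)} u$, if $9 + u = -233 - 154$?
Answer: $-26928$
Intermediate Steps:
$c{\left(P \right)} = 16 - 8 P \left(6 + P\right)$ ($c{\left(P \right)} = 16 - 4 \left(P + P\right) \left(P + 6\right) = 16 - 4 \cdot 2 P \left(6 + P\right) = 16 - 8 P \left(6 + P\right)$)
$M{\left(F,n \right)} = 16 - 42 n - 8 n^{2}$ ($M{\left(F,n \right)} = \left(16 - 48 n - 8 n^{2}\right) + \left(n + 0\right) 6 = \left(16 - 48 n - 8 n^{2}\right) + n 6 = \left(16 - 48 n - 8 n^{2}\right) + 6 n = 16 - 42 n - 8 n^{2}$)
$u = -396$ ($u = -9 - 387 = -396$)
$M{\left(-7,-2 \right)} u = \left(16 - -84 - 8 \left(-2\right)^{2}\right) \left(-396\right) = \left(16 + 84 - 32\right) \left(-396\right) = 68 \left(-396\right) = -26928$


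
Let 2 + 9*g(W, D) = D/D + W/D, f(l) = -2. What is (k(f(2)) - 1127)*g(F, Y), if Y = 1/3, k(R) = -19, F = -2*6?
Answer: 14134/3 ≈ 4711.3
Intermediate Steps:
F = -12
Y = ⅓ ≈ 0.33333
g(W, D) = -⅑ + W/(9*D) (g(W, D) = -2/9 + (D/D + W/D)/9 = -2/9 + (1 + W/D)/9 = -2/9 + (⅑ + W/(9*D)) = -⅑ + W/(9*D))
(k(f(2)) - 1127)*g(F, Y) = (-19 - 1127)*((-12 - 1*⅓)/(9*(⅓))) = -382*3*(-12 - ⅓)/3 = -382*3*(-37)/(3*3) = -1146*(-37/9) = 14134/3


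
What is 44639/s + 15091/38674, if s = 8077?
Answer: 1848258693/312369898 ≈ 5.9169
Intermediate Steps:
44639/s + 15091/38674 = 44639/8077 + 15091/38674 = 1848258693/312369898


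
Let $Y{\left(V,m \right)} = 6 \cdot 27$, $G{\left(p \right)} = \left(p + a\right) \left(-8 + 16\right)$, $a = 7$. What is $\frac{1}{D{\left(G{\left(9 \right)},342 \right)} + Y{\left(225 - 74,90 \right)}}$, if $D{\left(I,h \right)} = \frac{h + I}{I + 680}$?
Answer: $\frac{404}{65683} \approx 0.0061508$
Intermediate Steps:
$G{\left(p \right)} = 56 + 8 p$ ($G{\left(p \right)} = \left(p + 7\right) \left(-8 + 16\right) = \left(7 + p\right) 8 = 56 + 8 p$)
$Y{\left(V,m \right)} = 162$
$D{\left(I,h \right)} = \frac{I + h}{680 + I}$
$\frac{1}{D{\left(G{\left(9 \right)},342 \right)} + Y{\left(225 - 74,90 \right)}} = \frac{1}{\frac{\left(56 + 8 \cdot 9\right) + 342}{680 + \left(56 + 8 \cdot 9\right)} + 162} = \frac{1}{\frac{\left(56 + 72\right) + 342}{680 + \left(56 + 72\right)} + 162} = \frac{1}{\frac{128 + 342}{680 + 128} + 162} = \frac{1}{\frac{1}{808} \cdot 470 + 162} = \frac{1}{\frac{235}{404} + 162} = \frac{1}{\frac{65683}{404}} = \frac{404}{65683}$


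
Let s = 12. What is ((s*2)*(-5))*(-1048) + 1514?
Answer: 127274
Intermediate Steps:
((s*2)*(-5))*(-1048) + 1514 = ((12*2)*(-5))*(-1048) + 1514 = (24*(-5))*(-1048) + 1514 = -120*(-1048) + 1514 = 125760 + 1514 = 127274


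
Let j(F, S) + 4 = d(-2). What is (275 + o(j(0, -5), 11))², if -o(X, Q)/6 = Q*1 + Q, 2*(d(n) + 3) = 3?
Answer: 20449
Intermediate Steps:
d(n) = -3/2 (d(n) = -3 + (½)*3 = -3 + 3/2 = -3/2)
j(F, S) = -11/2 (j(F, S) = -4 - 3/2 = -11/2)
o(X, Q) = -12*Q (o(X, Q) = -6*(Q*1 + Q) = -6*(Q + Q) = -12*Q)
(275 + o(j(0, -5), 11))² = (275 - 12*11)² = (275 - 132)² = 143² = 20449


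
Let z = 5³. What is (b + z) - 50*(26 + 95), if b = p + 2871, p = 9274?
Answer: 6220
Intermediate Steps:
z = 125
b = 12145 (b = 9274 + 2871 = 12145)
(b + z) - 50*(26 + 95) = (12145 + 125) - 50*(26 + 95) = 12270 - 50*121 = 12270 - 1*6050 = 12270 - 6050 = 6220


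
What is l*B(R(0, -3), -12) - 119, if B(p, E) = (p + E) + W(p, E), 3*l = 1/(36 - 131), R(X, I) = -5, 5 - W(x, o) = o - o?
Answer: -11301/95 ≈ -118.96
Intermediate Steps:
W(x, o) = 5 (W(x, o) = 5 - (o - o) = 5 - 1*0 = 5 + 0 = 5)
l = -1/285 (l = 1/(3*(36 - 131)) = (⅓)/(-95) = (⅓)*(-1/95) = -1/285 ≈ -0.0035088)
B(p, E) = 5 + E + p (B(p, E) = (p + E) + 5 = (E + p) + 5 = 5 + E + p)
l*B(R(0, -3), -12) - 119 = -(5 - 12 - 5)/285 - 119 = -1/285*(-12) - 119 = 4/95 - 119 = -11301/95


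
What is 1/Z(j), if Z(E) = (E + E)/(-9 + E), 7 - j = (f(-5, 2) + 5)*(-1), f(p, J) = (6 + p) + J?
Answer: 1/5 ≈ 0.20000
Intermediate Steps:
f(p, J) = 6 + J + p
j = 15 (j = 7 - ((6 + 2 - 5) + 5)*(-1) = 7 - (3 + 5)*(-1) = 7 - 8*(-1) = 7 - 1*(-8) = 7 + 8 = 15)
Z(E) = 2*E/(-9 + E) (Z(E) = (2*E)/(-9 + E) = 2*E/(-9 + E))
1/Z(j) = 1/(2*15/(-9 + 15)) = 1/(2*15/6) = 1/(2*15*(1/6)) = 1/5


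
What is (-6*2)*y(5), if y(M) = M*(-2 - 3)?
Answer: 300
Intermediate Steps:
y(M) = -5*M (y(M) = M*(-5) = -5*M)
(-6*2)*y(5) = (-6*2)*(-5*5) = -12*(-25) = 300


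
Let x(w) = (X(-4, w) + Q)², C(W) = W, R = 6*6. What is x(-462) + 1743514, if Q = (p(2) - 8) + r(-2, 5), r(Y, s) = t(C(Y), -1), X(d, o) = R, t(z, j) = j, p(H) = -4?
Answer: 1744043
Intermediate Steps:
R = 36
X(d, o) = 36
r(Y, s) = -1
Q = -13 (Q = (-4 - 8) - 1 = -12 - 1 = -13)
x(w) = 529 (x(w) = (36 - 13)² = 23² = 529)
x(-462) + 1743514 = 529 + 1743514 = 1744043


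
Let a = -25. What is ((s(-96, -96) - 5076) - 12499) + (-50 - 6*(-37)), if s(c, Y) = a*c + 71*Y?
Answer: -21819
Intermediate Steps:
s(c, Y) = -25*c + 71*Y
((s(-96, -96) - 5076) - 12499) + (-50 - 6*(-37)) = (((-25*(-96) + 71*(-96)) - 5076) - 12499) + (-50 - 6*(-37)) = (((2400 - 6816) - 5076) - 12499) + (-50 + 222) = ((-4416 - 5076) - 12499) + 172 = (-9492 - 12499) + 172 = -21991 + 172 = -21819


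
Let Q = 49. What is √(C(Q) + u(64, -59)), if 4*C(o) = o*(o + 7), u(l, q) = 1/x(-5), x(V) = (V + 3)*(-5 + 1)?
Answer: √10978/4 ≈ 26.194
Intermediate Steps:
x(V) = -12 - 4*V (x(V) = (3 + V)*(-4) = -12 - 4*V)
u(l, q) = ⅛ (u(l, q) = 1/(-12 - 4*(-5)) = 1/(-12 + 20) = 1/8 = ⅛)
C(o) = o*(7 + o)/4 (C(o) = (o*(o + 7))/4 = (o*(7 + o))/4 = o*(7 + o)/4)
√(C(Q) + u(64, -59)) = √((¼)*49*(7 + 49) + ⅛) = √((¼)*49*56 + ⅛) = √(686 + ⅛) = √(5489/8) = √10978/4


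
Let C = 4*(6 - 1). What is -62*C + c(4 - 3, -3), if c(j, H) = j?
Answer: -1239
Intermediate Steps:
C = 20 (C = 4*5 = 20)
-62*C + c(4 - 3, -3) = -62*20 + (4 - 3) = -1240 + 1 = -1239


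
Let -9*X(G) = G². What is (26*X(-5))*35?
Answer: -22750/9 ≈ -2527.8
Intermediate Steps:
X(G) = -G²/9
(26*X(-5))*35 = (26*(-⅑*(-5)²))*35 = (26*(-⅑*25))*35 = (26*(-25/9))*35 = -650/9*35 = -22750/9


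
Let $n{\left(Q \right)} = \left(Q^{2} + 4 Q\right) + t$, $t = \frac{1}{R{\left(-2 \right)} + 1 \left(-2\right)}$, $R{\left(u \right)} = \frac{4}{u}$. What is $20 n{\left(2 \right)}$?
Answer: $235$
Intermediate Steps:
$t = - \frac{1}{4}$ ($t = \frac{1}{\frac{4}{-2} + 1 \left(-2\right)} = \frac{1}{4 \left(- \frac{1}{2}\right) - 2} = \frac{1}{-2 - 2} = \frac{1}{-4} = - \frac{1}{4} \approx -0.25$)
$n{\left(Q \right)} = - \frac{1}{4} + Q^{2} + 4 Q$ ($n{\left(Q \right)} = \left(Q^{2} + 4 Q\right) - \frac{1}{4} = - \frac{1}{4} + Q^{2} + 4 Q$)
$20 n{\left(2 \right)} = 20 \left(- \frac{1}{4} + 2^{2} + 4 \cdot 2\right) = 20 \left(- \frac{1}{4} + 4 + 8\right) = 20 \cdot \frac{47}{4} = 235$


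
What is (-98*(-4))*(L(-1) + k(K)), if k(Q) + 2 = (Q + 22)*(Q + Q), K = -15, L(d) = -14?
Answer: -88592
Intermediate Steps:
k(Q) = -2 + 2*Q*(22 + Q) (k(Q) = -2 + (Q + 22)*(Q + Q) = -2 + (22 + Q)*(2*Q) = -2 + 2*Q*(22 + Q))
(-98*(-4))*(L(-1) + k(K)) = (-98*(-4))*(-14 + (-2 + 2*(-15)**2 + 44*(-15))) = 392*(-14 + (-2 + 2*225 - 660)) = 392*(-14 + (-2 + 450 - 660)) = 392*(-14 - 212) = 392*(-226) = -88592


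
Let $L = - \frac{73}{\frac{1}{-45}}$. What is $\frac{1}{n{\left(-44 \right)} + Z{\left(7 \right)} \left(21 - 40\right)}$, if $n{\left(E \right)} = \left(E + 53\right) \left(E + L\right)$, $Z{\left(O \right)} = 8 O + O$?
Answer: $\frac{1}{27972} \approx 3.575 \cdot 10^{-5}$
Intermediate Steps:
$Z{\left(O \right)} = 9 O$
$L = 3285$ ($L = - \frac{73}{- \frac{1}{45}} = \left(-73\right) \left(-45\right) = 3285$)
$n{\left(E \right)} = \left(53 + E\right) \left(3285 + E\right)$ ($n{\left(E \right)} = \left(E + 53\right) \left(E + 3285\right) = \left(53 + E\right) \left(3285 + E\right)$)
$\frac{1}{n{\left(-44 \right)} + Z{\left(7 \right)} \left(21 - 40\right)} = \frac{1}{\left(174105 + \left(-44\right)^{2} + 3338 \left(-44\right)\right) + 9 \cdot 7 \left(21 - 40\right)} = \frac{1}{\left(174105 + 1936 - 146872\right) + 63 \left(-19\right)} = \frac{1}{29169 - 1197} = \frac{1}{27972}$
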